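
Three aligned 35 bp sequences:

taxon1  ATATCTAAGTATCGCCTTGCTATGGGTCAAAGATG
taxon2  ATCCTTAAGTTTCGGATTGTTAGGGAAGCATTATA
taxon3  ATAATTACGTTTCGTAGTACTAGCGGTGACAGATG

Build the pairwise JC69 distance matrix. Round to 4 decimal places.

d(taxon1,taxon2) = 0.6355, d(taxon1,taxon3) = 0.4582, d(taxon2,taxon3) = 0.6355

taxon1–taxon2: 15/35 sites differ → p ≈ 0.428571, d = −0.75 ln(1 − 0.571428) = 0.635472 ≈ 0.6355.
taxon1–taxon3: 12/35 sites differ → p ≈ 0.342857, d = −0.75 ln(1 − 0.457143) = 0.458182 ≈ 0.4582.
taxon2–taxon3: 15/35 sites differ → p ≈ 0.428571, d = −0.75 ln(1 − 0.571428) = 0.635472 ≈ 0.6355.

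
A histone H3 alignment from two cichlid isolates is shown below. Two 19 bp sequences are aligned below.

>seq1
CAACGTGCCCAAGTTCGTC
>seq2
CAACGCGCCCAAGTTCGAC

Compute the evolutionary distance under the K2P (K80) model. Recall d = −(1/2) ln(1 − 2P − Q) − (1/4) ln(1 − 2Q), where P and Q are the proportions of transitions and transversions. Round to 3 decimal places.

Of 19 sites, 1 differences are transitions and 1 are transversions, so P = 1/19 ≈ 0.052632 and Q = 1/19 ≈ 0.052632.
Under the Kimura two-parameter model, d = −½ ln(1 − 2P − Q) − ¼ ln(1 − 2Q).
1 − 2P − Q = 0.842104, giving −½ ln(0.842104) = 0.085926.
1 − 2Q = 0.894736, giving −¼ ln(0.894736) = 0.027807.
d = 0.085926 + 0.027807 = 0.113733.

0.114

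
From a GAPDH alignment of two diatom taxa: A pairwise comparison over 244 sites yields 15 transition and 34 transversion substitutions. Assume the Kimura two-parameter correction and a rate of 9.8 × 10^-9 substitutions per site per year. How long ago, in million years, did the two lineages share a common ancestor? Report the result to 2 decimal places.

P = 15/244 ≈ 0.061475 and Q = 34/244 ≈ 0.139344.
Under the Kimura two-parameter model, d = −½ ln(1 − 2P − Q) − ¼ ln(1 − 2Q).
1 − 2P − Q = 0.737706, giving −½ ln(0.737706) = 0.152105.
1 − 2Q = 0.721312, giving −¼ ln(0.721312) = 0.081671.
d = 0.152105 + 0.081671 = 0.233776.
Under a molecular clock d = 2μt, so t = d/(2μ) = 0.233776 / (2 × 9.8 × 10^-9) = 11.93 million years.

11.93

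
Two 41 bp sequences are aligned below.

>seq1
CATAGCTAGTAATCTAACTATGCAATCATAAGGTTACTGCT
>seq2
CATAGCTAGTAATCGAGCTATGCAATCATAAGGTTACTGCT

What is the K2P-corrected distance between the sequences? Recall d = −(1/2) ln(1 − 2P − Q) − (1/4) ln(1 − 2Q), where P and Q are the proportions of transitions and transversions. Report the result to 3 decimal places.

Of 41 sites, 1 differences are transitions and 1 are transversions, so P = 1/41 ≈ 0.02439 and Q = 1/41 ≈ 0.02439.
Under the Kimura two-parameter model, d = −½ ln(1 − 2P − Q) − ¼ ln(1 − 2Q).
1 − 2P − Q = 0.92683, giving −½ ln(0.92683) = 0.037993.
1 − 2Q = 0.95122, giving −¼ ln(0.95122) = 0.012502.
d = 0.037993 + 0.012502 = 0.050495.

0.050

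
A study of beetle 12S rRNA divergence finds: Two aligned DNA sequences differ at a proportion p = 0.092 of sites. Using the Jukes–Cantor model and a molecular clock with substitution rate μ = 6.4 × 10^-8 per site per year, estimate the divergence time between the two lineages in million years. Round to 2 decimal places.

0.77

d = −(3/4) ln(1 − 4p/3) = −0.75 ln(1 − 0.122667) = −0.75 ln(0.877333)
  = −0.75 × (-0.130869) = 0.098152 substitutions/site.
Under a molecular clock d = 2μt, so t = d/(2μ) = 0.098152 / (2 × 6.4 × 10^-8) = 0.77 million years.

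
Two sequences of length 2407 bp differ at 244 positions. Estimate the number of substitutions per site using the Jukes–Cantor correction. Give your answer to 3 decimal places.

0.109

p = 244/2407 ≈ 0.101371.
d = −(3/4) ln(1 − 4p/3) = −0.75 ln(1 − 0.135161) = −0.75 ln(0.864839)
  = −0.75 × (-0.145212) = 0.108909 substitutions/site.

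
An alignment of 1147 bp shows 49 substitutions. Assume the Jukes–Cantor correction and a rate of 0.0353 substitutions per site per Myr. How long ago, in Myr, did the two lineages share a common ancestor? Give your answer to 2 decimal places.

0.62

p = 49/1147 ≈ 0.04272.
d = −(3/4) ln(1 − 4p/3) = −0.75 ln(1 − 0.05696) = −0.75 ln(0.94304)
  = −0.75 × (-0.058647) = 0.043985 substitutions/site.
Under a molecular clock d = 2μt, so t = d/(2μ) = 0.043985 / (2 × 0.0353) = 0.62 Myr.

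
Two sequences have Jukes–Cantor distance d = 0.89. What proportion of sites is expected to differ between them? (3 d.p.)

0.521

p = (3/4)(1 − e^(−4d/3)) = 0.75 × (1 − e^(-1.186667)) = 0.75 × (1 − 0.305237) = 0.521072.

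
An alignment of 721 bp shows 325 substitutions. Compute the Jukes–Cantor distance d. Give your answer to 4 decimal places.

p = 325/721 ≈ 0.450763.
d = −(3/4) ln(1 − 4p/3) = −0.75 ln(1 − 0.601017) = −0.75 ln(0.398983)
  = −0.75 × (-0.918836) = 0.689127 substitutions/site.

0.6891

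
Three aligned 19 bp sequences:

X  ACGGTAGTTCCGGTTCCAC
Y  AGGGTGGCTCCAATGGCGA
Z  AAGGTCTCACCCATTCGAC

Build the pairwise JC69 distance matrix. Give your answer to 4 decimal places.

X–Y: 9/19 sites differ → p ≈ 0.473684, d = −0.75 ln(1 − 0.631579) = 0.748897 ≈ 0.7489.
X–Z: 8/19 sites differ → p ≈ 0.421053, d = −0.75 ln(1 − 0.561404) = 0.618132 ≈ 0.6181.
Y–Z: 10/19 sites differ → p ≈ 0.526316, d = −0.75 ln(1 − 0.701755) = 0.907380 ≈ 0.9074.

d(X,Y) = 0.7489, d(X,Z) = 0.6181, d(Y,Z) = 0.9074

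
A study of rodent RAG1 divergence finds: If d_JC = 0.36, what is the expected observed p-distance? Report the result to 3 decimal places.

0.286

p = (3/4)(1 − e^(−4d/3)) = 0.75 × (1 − e^(-0.48)) = 0.75 × (1 − 0.618783) = 0.285913.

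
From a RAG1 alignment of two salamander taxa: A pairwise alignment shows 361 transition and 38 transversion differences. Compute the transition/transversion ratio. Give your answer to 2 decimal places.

9.50

R = 361/38 = 9.50.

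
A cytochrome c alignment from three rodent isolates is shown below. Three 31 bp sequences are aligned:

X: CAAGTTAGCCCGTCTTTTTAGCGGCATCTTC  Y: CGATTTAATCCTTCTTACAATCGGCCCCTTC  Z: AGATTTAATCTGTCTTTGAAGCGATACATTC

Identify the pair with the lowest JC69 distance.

X–Y: 11/31 differ, p = 0.355, d = 0.481.
X–Z: 12/31 differ, p = 0.387, d = 0.544.
Y–Z: 10/31 differ, p = 0.323, d = 0.422.
The smallest distance is between Y and Z.

Y and Z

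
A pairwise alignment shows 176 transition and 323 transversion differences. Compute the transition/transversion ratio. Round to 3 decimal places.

R = 176/323 = 0.544891… ≈ 0.545 (to 3 d.p.).

0.545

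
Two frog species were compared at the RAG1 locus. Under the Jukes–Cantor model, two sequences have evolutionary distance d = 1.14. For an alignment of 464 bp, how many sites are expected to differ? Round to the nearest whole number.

Invert JC69: p = (3/4)(1 − e^(−4d/3)) = 0.75 × (1 − e^(-1.52)) = 0.75 × (1 − 0.218712) = 0.585966.
Expected differing sites = pL ≈ 0.585966 × 464 = 271.888224 ≈ 272.

272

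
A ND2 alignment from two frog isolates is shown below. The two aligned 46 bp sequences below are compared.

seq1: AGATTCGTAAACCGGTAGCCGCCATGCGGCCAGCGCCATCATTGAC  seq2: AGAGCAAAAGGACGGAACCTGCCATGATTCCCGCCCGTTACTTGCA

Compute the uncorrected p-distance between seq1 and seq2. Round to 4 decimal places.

0.4783

The sequences differ at 22 of 46 positions.
p = 22/46 = 0.478260… ≈ 0.4783 (to 4 d.p.).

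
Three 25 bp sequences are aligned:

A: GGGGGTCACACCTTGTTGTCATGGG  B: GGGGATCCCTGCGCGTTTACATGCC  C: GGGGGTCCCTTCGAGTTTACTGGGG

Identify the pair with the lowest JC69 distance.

B and C

A–B: 10/25 differ, p = 0.400, d = 0.572.
A–C: 9/25 differ, p = 0.360, d = 0.490.
B–C: 7/25 differ, p = 0.280, d = 0.351.
The smallest distance is between B and C.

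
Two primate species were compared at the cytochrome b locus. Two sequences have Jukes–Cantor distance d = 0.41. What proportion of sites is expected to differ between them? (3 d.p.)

p = (3/4)(1 − e^(−4d/3)) = 0.75 × (1 − e^(-0.546667)) = 0.75 × (1 − 0.578876) = 0.315843.

0.316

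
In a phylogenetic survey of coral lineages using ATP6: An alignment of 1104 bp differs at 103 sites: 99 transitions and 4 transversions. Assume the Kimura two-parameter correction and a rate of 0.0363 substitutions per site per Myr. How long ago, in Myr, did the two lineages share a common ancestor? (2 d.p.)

P = 99/1104 ≈ 0.089674 and Q = 4/1104 ≈ 0.003623.
Under the Kimura two-parameter model, d = −½ ln(1 − 2P − Q) − ¼ ln(1 − 2Q).
1 − 2P − Q = 0.817029, giving −½ ln(0.817029) = 0.101040.
1 − 2Q = 0.992754, giving −¼ ln(0.992754) = 0.001818.
d = 0.101040 + 0.001818 = 0.102858.
Under a molecular clock d = 2μt, so t = d/(2μ) = 0.102858 / (2 × 0.0363) = 1.42 Myr.

1.42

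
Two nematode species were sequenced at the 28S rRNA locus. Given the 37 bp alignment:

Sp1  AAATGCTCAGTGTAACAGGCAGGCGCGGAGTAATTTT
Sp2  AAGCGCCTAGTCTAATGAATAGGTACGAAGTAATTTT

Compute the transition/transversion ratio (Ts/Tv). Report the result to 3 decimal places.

Transitions are A↔G and C↔T; transversions are all other mismatches.
Transitions: 12. Transversions: 1.
R = 12/1 = 12.000.

12.000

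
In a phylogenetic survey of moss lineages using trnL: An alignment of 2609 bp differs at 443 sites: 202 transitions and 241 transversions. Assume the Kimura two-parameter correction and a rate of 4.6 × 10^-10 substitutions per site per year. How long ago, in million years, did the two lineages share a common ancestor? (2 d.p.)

P = 202/2609 ≈ 0.077424 and Q = 241/2609 ≈ 0.092373.
Under the Kimura two-parameter model, d = −½ ln(1 − 2P − Q) − ¼ ln(1 − 2Q).
1 − 2P − Q = 0.752779, giving −½ ln(0.752779) = 0.141992.
1 − 2Q = 0.815254, giving −¼ ln(0.815254) = 0.051064.
d = 0.141992 + 0.051064 = 0.193056.
Under a molecular clock d = 2μt, so t = d/(2μ) = 0.193056 / (2 × 4.6 × 10^-10) = 209.84 million years.

209.84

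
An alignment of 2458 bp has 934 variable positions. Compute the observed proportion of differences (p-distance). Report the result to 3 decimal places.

p = 934/2458 = 0.379983… ≈ 0.380 (to 3 d.p.).

0.380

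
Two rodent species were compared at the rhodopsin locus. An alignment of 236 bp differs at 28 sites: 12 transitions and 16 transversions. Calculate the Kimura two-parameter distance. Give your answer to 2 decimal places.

0.13

P = 12/236 ≈ 0.050847 and Q = 16/236 ≈ 0.067797.
Under the Kimura two-parameter model, d = −½ ln(1 − 2P − Q) − ¼ ln(1 − 2Q).
1 − 2P − Q = 0.830509, giving −½ ln(0.830509) = 0.092858.
1 − 2Q = 0.864406, giving −¼ ln(0.864406) = 0.036428.
d = 0.092858 + 0.036428 = 0.129286.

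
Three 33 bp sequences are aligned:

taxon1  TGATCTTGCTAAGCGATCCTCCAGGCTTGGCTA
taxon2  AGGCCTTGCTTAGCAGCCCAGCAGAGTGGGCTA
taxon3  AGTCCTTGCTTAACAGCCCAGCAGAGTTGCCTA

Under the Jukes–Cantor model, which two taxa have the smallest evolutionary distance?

taxon1–taxon2: 12/33 differ, p = 0.364, d = 0.497.
taxon1–taxon3: 13/33 differ, p = 0.394, d = 0.559.
taxon2–taxon3: 4/33 differ, p = 0.121, d = 0.132.
The smallest distance is between taxon2 and taxon3.

taxon2 and taxon3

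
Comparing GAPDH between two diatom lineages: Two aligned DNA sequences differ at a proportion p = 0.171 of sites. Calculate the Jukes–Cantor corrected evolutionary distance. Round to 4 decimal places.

d = −(3/4) ln(1 − 4p/3) = −0.75 ln(1 − 0.228) = −0.75 ln(0.772)
  = −0.75 × (-0.258771) = 0.194078 substitutions/site.

0.1941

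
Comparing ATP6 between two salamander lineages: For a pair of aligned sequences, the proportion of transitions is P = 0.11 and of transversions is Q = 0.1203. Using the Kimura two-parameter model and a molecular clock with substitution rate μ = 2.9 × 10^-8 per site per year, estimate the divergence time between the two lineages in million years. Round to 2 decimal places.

Under the Kimura two-parameter model, d = −½ ln(1 − 2P − Q) − ¼ ln(1 − 2Q).
1 − 2P − Q = 0.6597, giving −½ ln(0.6597) = 0.207985.
1 − 2Q = 0.7594, giving −¼ ln(0.7594) = 0.068807.
d = 0.207985 + 0.068807 = 0.276792.
Under a molecular clock d = 2μt, so t = d/(2μ) = 0.276792 / (2 × 2.9 × 10^-8) = 4.77 million years.

4.77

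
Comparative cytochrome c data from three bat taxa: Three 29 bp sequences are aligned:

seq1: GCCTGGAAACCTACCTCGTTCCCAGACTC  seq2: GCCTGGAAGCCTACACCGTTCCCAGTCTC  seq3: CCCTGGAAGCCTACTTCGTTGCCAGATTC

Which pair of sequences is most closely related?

seq1–seq2: 4/29 differ, p = 0.138, d = 0.152.
seq1–seq3: 5/29 differ, p = 0.172, d = 0.196.
seq2–seq3: 6/29 differ, p = 0.207, d = 0.242.
The smallest distance is between seq1 and seq2.

seq1 and seq2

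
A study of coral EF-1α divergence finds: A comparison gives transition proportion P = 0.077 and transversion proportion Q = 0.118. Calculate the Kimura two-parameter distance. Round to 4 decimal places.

Under the Kimura two-parameter model, d = −½ ln(1 − 2P − Q) − ¼ ln(1 − 2Q).
1 − 2P − Q = 0.728, giving −½ ln(0.728) = 0.158727.
1 − 2Q = 0.764, giving −¼ ln(0.764) = 0.067297.
d = 0.158727 + 0.067297 = 0.226024.

0.2260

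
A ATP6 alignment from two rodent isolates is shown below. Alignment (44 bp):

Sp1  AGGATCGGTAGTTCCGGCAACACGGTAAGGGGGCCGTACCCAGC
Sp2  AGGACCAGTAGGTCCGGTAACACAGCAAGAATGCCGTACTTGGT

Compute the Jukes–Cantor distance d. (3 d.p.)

The sequences differ at 13 of 44 sites, so p = 13/44 ≈ 0.295455.
d = −(3/4) ln(1 − 4p/3) = −0.75 ln(1 − 0.39394) = −0.75 ln(0.60606)
  = −0.75 × (-0.500776) = 0.375582 substitutions/site.

0.376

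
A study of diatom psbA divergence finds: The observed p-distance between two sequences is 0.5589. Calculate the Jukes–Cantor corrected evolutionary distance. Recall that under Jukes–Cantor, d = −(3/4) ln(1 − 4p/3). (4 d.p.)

1.0255

d = −(3/4) ln(1 − 4p/3) = −0.75 ln(1 − 0.7452) = −0.75 ln(0.2548)
  = −0.75 × (-1.367276) = 1.025457 substitutions/site.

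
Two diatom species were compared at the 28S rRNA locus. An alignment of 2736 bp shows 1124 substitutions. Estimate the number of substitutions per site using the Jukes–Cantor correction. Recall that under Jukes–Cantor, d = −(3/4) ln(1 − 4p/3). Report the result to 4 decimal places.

p = 1124/2736 ≈ 0.410819.
d = −(3/4) ln(1 − 4p/3) = −0.75 ln(1 − 0.547759) = −0.75 ln(0.452241)
  = −0.75 × (-0.793540) = 0.595155 substitutions/site.

0.5952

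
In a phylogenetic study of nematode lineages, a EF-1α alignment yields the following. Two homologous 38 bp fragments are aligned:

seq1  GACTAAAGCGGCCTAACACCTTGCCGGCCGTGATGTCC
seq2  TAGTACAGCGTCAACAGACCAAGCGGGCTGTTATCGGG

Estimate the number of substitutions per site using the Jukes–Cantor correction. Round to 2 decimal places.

The sequences differ at 17 of 38 sites, so p = 17/38 ≈ 0.447368.
d = −(3/4) ln(1 − 4p/3) = −0.75 ln(1 − 0.596491) = −0.75 ln(0.403509)
  = −0.75 × (-0.907556) = 0.680667 substitutions/site.

0.68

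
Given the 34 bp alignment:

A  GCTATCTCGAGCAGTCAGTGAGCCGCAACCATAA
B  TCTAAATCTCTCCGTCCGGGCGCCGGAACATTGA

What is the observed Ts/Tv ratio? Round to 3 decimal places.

Transitions are A↔G and C↔T; transversions are all other mismatches.
Transitions: 1. Transversions: 13.
R = 1/13 = 0.076923… ≈ 0.077 (to 3 d.p.).

0.077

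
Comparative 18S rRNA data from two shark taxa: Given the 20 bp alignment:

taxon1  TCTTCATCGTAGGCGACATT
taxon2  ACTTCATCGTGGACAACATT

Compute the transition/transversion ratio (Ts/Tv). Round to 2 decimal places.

Transitions are A↔G and C↔T; transversions are all other mismatches.
Transitions: 3. Transversions: 1.
R = 3/1 = 3.00.

3.00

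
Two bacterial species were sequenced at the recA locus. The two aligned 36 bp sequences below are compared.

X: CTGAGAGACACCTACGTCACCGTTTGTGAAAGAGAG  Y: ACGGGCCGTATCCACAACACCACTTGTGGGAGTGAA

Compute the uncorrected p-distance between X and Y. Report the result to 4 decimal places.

0.4722

The sequences differ at 17 of 36 positions.
p = 17/36 = 0.472222… ≈ 0.4722 (to 4 d.p.).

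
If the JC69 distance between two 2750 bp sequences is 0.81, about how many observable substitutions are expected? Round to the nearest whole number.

Invert JC69: p = (3/4)(1 − e^(−4d/3)) = 0.75 × (1 − e^(-1.08)) = 0.75 × (1 − 0.339596) = 0.495303.
Expected differing sites = pL ≈ 0.495303 × 2750 = 1362.08325 ≈ 1362.

1362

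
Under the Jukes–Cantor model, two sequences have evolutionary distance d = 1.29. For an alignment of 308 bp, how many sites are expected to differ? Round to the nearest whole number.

Invert JC69: p = (3/4)(1 − e^(−4d/3)) = 0.75 × (1 − e^(-1.72)) = 0.75 × (1 − 0.179066) = 0.615701.
Expected differing sites = pL ≈ 0.615701 × 308 = 189.635908 ≈ 190.

190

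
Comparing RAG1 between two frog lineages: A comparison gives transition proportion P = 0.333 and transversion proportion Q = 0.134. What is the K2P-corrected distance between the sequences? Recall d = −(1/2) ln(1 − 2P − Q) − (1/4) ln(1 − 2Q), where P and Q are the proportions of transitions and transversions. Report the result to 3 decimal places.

0.883

Under the Kimura two-parameter model, d = −½ ln(1 − 2P − Q) − ¼ ln(1 − 2Q).
1 − 2P − Q = 0.2, giving −½ ln(0.2) = 0.804719.
1 − 2Q = 0.732, giving −¼ ln(0.732) = 0.077994.
d = 0.804719 + 0.077994 = 0.882713.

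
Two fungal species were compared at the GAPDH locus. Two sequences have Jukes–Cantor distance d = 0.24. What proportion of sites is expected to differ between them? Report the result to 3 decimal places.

0.205

p = (3/4)(1 − e^(−4d/3)) = 0.75 × (1 − e^(-0.32)) = 0.75 × (1 − 0.726149) = 0.205388.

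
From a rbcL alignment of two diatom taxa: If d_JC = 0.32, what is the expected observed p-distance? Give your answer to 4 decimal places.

0.2605

p = (3/4)(1 − e^(−4d/3)) = 0.75 × (1 − e^(-0.426667)) = 0.75 × (1 − 0.652681) = 0.260489.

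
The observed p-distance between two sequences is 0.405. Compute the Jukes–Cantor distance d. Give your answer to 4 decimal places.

0.5824

d = −(3/4) ln(1 − 4p/3) = −0.75 ln(1 − 0.54) = −0.75 ln(0.46)
  = −0.75 × (-0.776529) = 0.582397 substitutions/site.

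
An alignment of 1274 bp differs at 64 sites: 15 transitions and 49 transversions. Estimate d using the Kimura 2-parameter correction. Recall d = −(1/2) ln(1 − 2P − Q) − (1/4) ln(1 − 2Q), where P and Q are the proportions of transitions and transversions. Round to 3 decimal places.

P = 15/1274 ≈ 0.011774 and Q = 49/1274 ≈ 0.038462.
Under the Kimura two-parameter model, d = −½ ln(1 − 2P − Q) − ¼ ln(1 − 2Q).
1 − 2P − Q = 0.93799, giving −½ ln(0.93799) = 0.032008.
1 − 2Q = 0.923076, giving −¼ ln(0.923076) = 0.020011.
d = 0.032008 + 0.020011 = 0.052019.

0.052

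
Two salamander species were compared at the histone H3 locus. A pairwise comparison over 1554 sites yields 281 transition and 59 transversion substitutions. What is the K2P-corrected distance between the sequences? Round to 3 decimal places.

P = 281/1554 ≈ 0.180824 and Q = 59/1554 ≈ 0.037967.
Under the Kimura two-parameter model, d = −½ ln(1 − 2P − Q) − ¼ ln(1 − 2Q).
1 − 2P − Q = 0.600385, giving −½ ln(0.600385) = 0.255092.
1 − 2Q = 0.924066, giving −¼ ln(0.924066) = 0.019743.
d = 0.255092 + 0.019743 = 0.274835.

0.275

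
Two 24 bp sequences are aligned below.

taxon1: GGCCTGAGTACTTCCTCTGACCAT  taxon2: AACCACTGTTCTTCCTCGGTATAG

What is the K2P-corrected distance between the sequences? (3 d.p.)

0.712

Of 24 sites, 3 differences are transitions and 8 are transversions, so P = 3/24 = 0.125 and Q = 8/24 ≈ 0.333333.
Under the Kimura two-parameter model, d = −½ ln(1 − 2P − Q) − ¼ ln(1 − 2Q).
1 − 2P − Q = 0.416667, giving −½ ln(0.416667) = 0.437734.
1 − 2Q = 0.333334, giving −¼ ln(0.333334) = 0.274653.
d = 0.437734 + 0.274653 = 0.712387.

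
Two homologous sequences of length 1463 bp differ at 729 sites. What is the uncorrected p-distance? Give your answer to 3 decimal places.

0.498

p = 729/1463 = 0.498291… ≈ 0.498 (to 3 d.p.).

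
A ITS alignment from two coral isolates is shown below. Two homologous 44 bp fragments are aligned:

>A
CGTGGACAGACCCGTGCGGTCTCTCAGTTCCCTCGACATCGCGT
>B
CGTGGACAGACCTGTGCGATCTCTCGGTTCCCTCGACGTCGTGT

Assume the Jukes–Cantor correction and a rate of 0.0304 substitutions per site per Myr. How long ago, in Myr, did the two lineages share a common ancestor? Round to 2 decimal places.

The sequences differ at 5 of 44 sites (13, 19, 26, 38, 42), so p = 5/44 ≈ 0.113636.
d = −(3/4) ln(1 − 4p/3) = −0.75 ln(1 − 0.151515) = −0.75 ln(0.848485)
  = −0.75 × (-0.164303) = 0.123227 substitutions/site.
Under a molecular clock d = 2μt, so t = d/(2μ) = 0.123227 / (2 × 0.0304) = 2.03 Myr.

2.03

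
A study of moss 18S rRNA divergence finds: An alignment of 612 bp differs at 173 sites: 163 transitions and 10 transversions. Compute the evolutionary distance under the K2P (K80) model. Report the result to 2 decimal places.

0.41

P = 163/612 ≈ 0.26634 and Q = 10/612 ≈ 0.01634.
Under the Kimura two-parameter model, d = −½ ln(1 − 2P − Q) − ¼ ln(1 − 2Q).
1 − 2P − Q = 0.45098, giving −½ ln(0.45098) = 0.398166.
1 − 2Q = 0.96732, giving −¼ ln(0.96732) = 0.008306.
d = 0.398166 + 0.008306 = 0.406472.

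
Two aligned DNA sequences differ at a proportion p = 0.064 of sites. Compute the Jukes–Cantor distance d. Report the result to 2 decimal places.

0.07

d = −(3/4) ln(1 − 4p/3) = −0.75 ln(1 − 0.085333) = −0.75 ln(0.914667)
  = −0.75 × (-0.089195) = 0.066896 substitutions/site.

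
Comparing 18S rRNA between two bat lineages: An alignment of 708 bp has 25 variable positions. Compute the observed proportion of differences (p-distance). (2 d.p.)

p = 25/708 = 0.035310… ≈ 0.04 (to 2 d.p.).

0.04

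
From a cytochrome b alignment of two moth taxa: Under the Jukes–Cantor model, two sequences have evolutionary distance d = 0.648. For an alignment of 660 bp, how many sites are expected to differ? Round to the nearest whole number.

286

Invert JC69: p = (3/4)(1 − e^(−4d/3)) = 0.75 × (1 − e^(-0.864)) = 0.75 × (1 − 0.421473) = 0.433895.
Expected differing sites = pL ≈ 0.433895 × 660 = 286.3707 ≈ 286.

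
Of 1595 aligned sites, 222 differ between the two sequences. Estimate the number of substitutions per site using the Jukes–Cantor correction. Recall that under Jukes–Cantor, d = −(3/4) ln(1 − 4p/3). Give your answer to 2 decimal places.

p = 222/1595 ≈ 0.139185.
d = −(3/4) ln(1 − 4p/3) = −0.75 ln(1 − 0.18558) = −0.75 ln(0.81442)
  = −0.75 × (-0.205279) = 0.153959 substitutions/site.

0.15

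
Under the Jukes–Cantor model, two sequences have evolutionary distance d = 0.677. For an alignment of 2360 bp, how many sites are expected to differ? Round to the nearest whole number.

1052

Invert JC69: p = (3/4)(1 − e^(−4d/3)) = 0.75 × (1 − e^(-0.902667)) = 0.75 × (1 − 0.405487) = 0.445885.
Expected differing sites = pL ≈ 0.445885 × 2360 = 1052.2886 ≈ 1052.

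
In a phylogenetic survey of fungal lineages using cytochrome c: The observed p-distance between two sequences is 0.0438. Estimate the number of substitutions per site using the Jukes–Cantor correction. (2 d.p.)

0.05

d = −(3/4) ln(1 − 4p/3) = −0.75 ln(1 − 0.0584) = −0.75 ln(0.9416)
  = −0.75 × (-0.060175) = 0.045131 substitutions/site.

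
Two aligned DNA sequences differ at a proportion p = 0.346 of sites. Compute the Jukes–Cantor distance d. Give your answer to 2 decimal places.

d = −(3/4) ln(1 − 4p/3) = −0.75 ln(1 − 0.461333) = −0.75 ln(0.538667)
  = −0.75 × (-0.618658) = 0.463994 substitutions/site.

0.46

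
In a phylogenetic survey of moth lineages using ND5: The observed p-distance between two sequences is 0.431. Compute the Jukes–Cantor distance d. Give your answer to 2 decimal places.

d = −(3/4) ln(1 − 4p/3) = −0.75 ln(1 − 0.574667) = −0.75 ln(0.425333)
  = −0.75 × (-0.854883) = 0.641162 substitutions/site.

0.64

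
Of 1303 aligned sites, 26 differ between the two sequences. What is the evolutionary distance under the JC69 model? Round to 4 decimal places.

0.0202

p = 26/1303 ≈ 0.019954.
d = −(3/4) ln(1 − 4p/3) = −0.75 ln(1 − 0.026605) = −0.75 ln(0.973395)
  = −0.75 × (-0.026965) = 0.020224 substitutions/site.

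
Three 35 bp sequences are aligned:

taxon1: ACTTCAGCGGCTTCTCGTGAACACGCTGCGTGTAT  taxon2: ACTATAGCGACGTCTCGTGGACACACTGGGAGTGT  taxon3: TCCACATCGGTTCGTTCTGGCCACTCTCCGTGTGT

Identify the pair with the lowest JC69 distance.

taxon1–taxon2: 9/35 differ, p = 0.257, d = 0.315.
taxon1–taxon3: 14/35 differ, p = 0.400, d = 0.572.
taxon2–taxon3: 16/35 differ, p = 0.457, d = 0.705.
The smallest distance is between taxon1 and taxon2.

taxon1 and taxon2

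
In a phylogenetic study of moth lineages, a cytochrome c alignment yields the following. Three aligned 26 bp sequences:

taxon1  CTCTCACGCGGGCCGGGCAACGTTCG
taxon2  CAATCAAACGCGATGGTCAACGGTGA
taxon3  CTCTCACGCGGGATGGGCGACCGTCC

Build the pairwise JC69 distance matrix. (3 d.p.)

d(taxon1,taxon2) = 0.623, d(taxon1,taxon3) = 0.276, d(taxon2,taxon3) = 0.539

taxon1–taxon2: 11/26 sites differ → p ≈ 0.423077, d = −0.75 ln(1 − 0.564103) = 0.622762 ≈ 0.623.
taxon1–taxon3: 6/26 sites differ → p ≈ 0.230769, d = −0.75 ln(1 − 0.307692) = 0.275793 ≈ 0.276.
taxon2–taxon3: 10/26 sites differ → p ≈ 0.384615, d = −0.75 ln(1 − 0.51282) = 0.539341 ≈ 0.539.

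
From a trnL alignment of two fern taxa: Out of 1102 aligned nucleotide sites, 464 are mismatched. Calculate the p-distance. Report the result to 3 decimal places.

p = 464/1102 = 0.421052… ≈ 0.421 (to 3 d.p.).

0.421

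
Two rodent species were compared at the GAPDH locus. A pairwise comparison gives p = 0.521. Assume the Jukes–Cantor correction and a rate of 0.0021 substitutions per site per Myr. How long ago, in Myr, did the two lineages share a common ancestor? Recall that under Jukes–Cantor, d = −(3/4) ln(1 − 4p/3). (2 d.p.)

d = −(3/4) ln(1 − 4p/3) = −0.75 ln(1 − 0.694667) = −0.75 ln(0.305333)
  = −0.75 × (-1.186352) = 0.889764 substitutions/site.
Under a molecular clock d = 2μt, so t = d/(2μ) = 0.889764 / (2 × 0.0021) = 211.85 Myr.

211.85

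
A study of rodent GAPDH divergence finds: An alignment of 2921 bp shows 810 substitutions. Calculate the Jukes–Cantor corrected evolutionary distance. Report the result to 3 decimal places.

0.346

p = 810/2921 ≈ 0.277302.
d = −(3/4) ln(1 − 4p/3) = −0.75 ln(1 − 0.369736) = −0.75 ln(0.630264)
  = −0.75 × (-0.461616) = 0.346212 substitutions/site.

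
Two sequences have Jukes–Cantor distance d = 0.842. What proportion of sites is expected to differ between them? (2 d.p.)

p = (3/4)(1 − e^(−4d/3)) = 0.75 × (1 − e^(-1.122667)) = 0.75 × (1 − 0.325411) = 0.505942.

0.51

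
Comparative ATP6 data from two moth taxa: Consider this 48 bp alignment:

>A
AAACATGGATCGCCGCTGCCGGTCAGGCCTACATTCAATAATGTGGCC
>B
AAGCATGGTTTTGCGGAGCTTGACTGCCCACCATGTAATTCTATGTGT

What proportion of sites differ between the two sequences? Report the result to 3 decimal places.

The sequences differ at 22 of 48 positions.
p = 22/48 = 0.458333… ≈ 0.458 (to 3 d.p.).

0.458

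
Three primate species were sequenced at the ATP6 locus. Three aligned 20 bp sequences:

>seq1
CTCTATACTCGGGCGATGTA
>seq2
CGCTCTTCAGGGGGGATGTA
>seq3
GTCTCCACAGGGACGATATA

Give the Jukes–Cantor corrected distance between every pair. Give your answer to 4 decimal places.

d(seq1,seq2) = 0.3831, d(seq1,seq3) = 0.4715, d(seq2,seq3) = 0.4715

seq1–seq2: 6/20 sites differ → p = 0.3, d = −0.75 ln(1 − 0.4) = 0.383119 ≈ 0.3831.
seq1–seq3: 7/20 sites differ → p = 0.35, d = −0.75 ln(1 − 0.466667) = 0.471457 ≈ 0.4715.
seq2–seq3: 7/20 sites differ → p = 0.35, d = −0.75 ln(1 − 0.466667) = 0.471457 ≈ 0.4715.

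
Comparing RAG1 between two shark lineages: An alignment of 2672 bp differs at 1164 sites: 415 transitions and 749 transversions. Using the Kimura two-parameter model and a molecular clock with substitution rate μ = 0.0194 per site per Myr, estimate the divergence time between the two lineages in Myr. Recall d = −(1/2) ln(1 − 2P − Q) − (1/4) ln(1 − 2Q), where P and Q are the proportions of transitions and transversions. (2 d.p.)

16.82

P = 415/2672 ≈ 0.155314 and Q = 749/2672 ≈ 0.280314.
Under the Kimura two-parameter model, d = −½ ln(1 − 2P − Q) − ¼ ln(1 − 2Q).
1 − 2P − Q = 0.409058, giving −½ ln(0.409058) = 0.446949.
1 − 2Q = 0.439372, giving −¼ ln(0.439372) = 0.205602.
d = 0.446949 + 0.205602 = 0.652551.
Under a molecular clock d = 2μt, so t = d/(2μ) = 0.652551 / (2 × 0.0194) = 16.82 Myr.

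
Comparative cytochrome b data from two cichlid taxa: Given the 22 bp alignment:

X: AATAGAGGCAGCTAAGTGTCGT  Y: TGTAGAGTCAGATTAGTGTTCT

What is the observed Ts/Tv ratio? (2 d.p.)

0.40

Transitions are A↔G and C↔T; transversions are all other mismatches.
Transitions: 2. Transversions: 5.
R = 2/5 = 0.40.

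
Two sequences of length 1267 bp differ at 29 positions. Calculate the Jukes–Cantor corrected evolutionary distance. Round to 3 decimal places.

0.023

p = 29/1267 ≈ 0.022889.
d = −(3/4) ln(1 − 4p/3) = −0.75 ln(1 − 0.030519) = −0.75 ln(0.969481)
  = −0.75 × (-0.030994) = 0.023246 substitutions/site.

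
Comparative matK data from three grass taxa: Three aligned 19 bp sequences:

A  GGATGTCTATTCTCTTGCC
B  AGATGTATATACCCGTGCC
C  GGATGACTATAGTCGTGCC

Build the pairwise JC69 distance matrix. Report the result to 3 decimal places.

A–B: 5/19 sites differ → p ≈ 0.263158, d = −0.75 ln(1 − 0.350877) = 0.324100 ≈ 0.324.
A–C: 4/19 sites differ → p ≈ 0.210526, d = −0.75 ln(1 − 0.280701) = 0.247109 ≈ 0.247.
B–C: 5/19 sites differ → p ≈ 0.263158, d = −0.75 ln(1 − 0.350877) = 0.324100 ≈ 0.324.

d(A,B) = 0.324, d(A,C) = 0.247, d(B,C) = 0.324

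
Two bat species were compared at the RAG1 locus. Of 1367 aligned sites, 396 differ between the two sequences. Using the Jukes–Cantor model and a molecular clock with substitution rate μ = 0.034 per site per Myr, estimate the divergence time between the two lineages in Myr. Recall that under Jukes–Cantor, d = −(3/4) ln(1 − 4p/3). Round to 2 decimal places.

p = 396/1367 ≈ 0.289685.
d = −(3/4) ln(1 − 4p/3) = −0.75 ln(1 − 0.386247) = −0.75 ln(0.613753)
  = −0.75 × (-0.488163) = 0.366122 substitutions/site.
Under a molecular clock d = 2μt, so t = d/(2μ) = 0.366122 / (2 × 0.034) = 5.38 Myr.

5.38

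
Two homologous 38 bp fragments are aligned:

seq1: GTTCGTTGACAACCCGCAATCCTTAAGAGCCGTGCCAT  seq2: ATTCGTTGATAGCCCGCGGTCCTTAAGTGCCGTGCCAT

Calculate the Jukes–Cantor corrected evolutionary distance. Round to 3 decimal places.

0.177

The sequences differ at 6 of 38 sites (1, 10, 12, 18, 19, 28), so p = 6/38 ≈ 0.157895.
d = −(3/4) ln(1 − 4p/3) = −0.75 ln(1 − 0.210527) = −0.75 ln(0.789473)
  = −0.75 × (-0.236390) = 0.177293 substitutions/site.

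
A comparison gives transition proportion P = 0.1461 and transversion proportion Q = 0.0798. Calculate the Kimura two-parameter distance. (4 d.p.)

0.2761

Under the Kimura two-parameter model, d = −½ ln(1 − 2P − Q) − ¼ ln(1 − 2Q).
1 − 2P − Q = 0.628, giving −½ ln(0.628) = 0.232608.
1 − 2Q = 0.8404, giving −¼ ln(0.8404) = 0.043469.
d = 0.232608 + 0.043469 = 0.276077.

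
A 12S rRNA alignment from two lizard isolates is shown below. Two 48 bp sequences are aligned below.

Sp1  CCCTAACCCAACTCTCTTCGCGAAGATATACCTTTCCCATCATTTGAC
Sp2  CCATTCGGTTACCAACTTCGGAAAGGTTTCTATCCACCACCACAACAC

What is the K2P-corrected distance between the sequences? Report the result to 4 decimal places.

Of 48 sites, 9 differences are transitions and 16 are transversions, so P = 9/48 = 0.1875 and Q = 16/48 ≈ 0.333333.
Under the Kimura two-parameter model, d = −½ ln(1 − 2P − Q) − ¼ ln(1 − 2Q).
1 − 2P − Q = 0.291667, giving −½ ln(0.291667) = 0.616071.
1 − 2Q = 0.333334, giving −¼ ln(0.333334) = 0.274653.
d = 0.616071 + 0.274653 = 0.890724.

0.8907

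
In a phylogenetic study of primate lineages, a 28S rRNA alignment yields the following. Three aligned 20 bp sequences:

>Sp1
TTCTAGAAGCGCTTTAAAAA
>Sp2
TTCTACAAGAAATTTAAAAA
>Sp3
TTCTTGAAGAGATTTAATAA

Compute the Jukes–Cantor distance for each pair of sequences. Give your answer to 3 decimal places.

Sp1–Sp2: 4/20 sites differ → p = 0.2, d = −0.75 ln(1 − 0.266667) = 0.232617 ≈ 0.233.
Sp1–Sp3: 4/20 sites differ → p = 0.2, d = −0.75 ln(1 − 0.266667) = 0.232617 ≈ 0.233.
Sp2–Sp3: 4/20 sites differ → p = 0.2, d = −0.75 ln(1 − 0.266667) = 0.232617 ≈ 0.233.

d(Sp1,Sp2) = 0.233, d(Sp1,Sp3) = 0.233, d(Sp2,Sp3) = 0.233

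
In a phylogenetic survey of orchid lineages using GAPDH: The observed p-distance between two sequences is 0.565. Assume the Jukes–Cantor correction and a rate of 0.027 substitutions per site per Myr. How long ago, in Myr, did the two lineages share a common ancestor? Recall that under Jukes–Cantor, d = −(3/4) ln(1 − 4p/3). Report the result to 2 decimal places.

d = −(3/4) ln(1 − 4p/3) = −0.75 ln(1 − 0.753333) = −0.75 ln(0.246667)
  = −0.75 × (-1.399716) = 1.049787 substitutions/site.
Under a molecular clock d = 2μt, so t = d/(2μ) = 1.049787 / (2 × 0.027) = 19.44 Myr.

19.44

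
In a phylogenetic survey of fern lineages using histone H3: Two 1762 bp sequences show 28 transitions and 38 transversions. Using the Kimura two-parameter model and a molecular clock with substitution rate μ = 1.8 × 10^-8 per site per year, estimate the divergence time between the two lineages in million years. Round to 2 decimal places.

1.07

P = 28/1762 ≈ 0.015891 and Q = 38/1762 ≈ 0.021566.
Under the Kimura two-parameter model, d = −½ ln(1 − 2P − Q) − ¼ ln(1 − 2Q).
1 − 2P − Q = 0.946652, giving −½ ln(0.946652) = 0.027412.
1 − 2Q = 0.956868, giving −¼ ln(0.956868) = 0.011022.
d = 0.027412 + 0.011022 = 0.038434.
Under a molecular clock d = 2μt, so t = d/(2μ) = 0.038434 / (2 × 1.8 × 10^-8) = 1.07 million years.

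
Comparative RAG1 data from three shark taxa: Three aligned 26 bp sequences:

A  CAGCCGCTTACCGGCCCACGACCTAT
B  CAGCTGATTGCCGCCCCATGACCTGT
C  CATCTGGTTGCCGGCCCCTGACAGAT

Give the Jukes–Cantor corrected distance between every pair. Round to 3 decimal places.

d(A,B) = 0.276, d(A,C) = 0.396, d(B,C) = 0.334

A–B: 6/26 sites differ → p ≈ 0.230769, d = −0.75 ln(1 − 0.307692) = 0.275793 ≈ 0.276.
A–C: 8/26 sites differ → p ≈ 0.307692, d = −0.75 ln(1 − 0.410256) = 0.396050 ≈ 0.396.
B–C: 7/26 sites differ → p ≈ 0.269231, d = −0.75 ln(1 − 0.358975) = 0.333515 ≈ 0.334.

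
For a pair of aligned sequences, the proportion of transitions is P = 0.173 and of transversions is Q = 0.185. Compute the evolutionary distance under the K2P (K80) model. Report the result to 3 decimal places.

0.494

Under the Kimura two-parameter model, d = −½ ln(1 − 2P − Q) − ¼ ln(1 − 2Q).
1 − 2P − Q = 0.469, giving −½ ln(0.469) = 0.378576.
1 − 2Q = 0.63, giving −¼ ln(0.63) = 0.115509.
d = 0.378576 + 0.115509 = 0.494085.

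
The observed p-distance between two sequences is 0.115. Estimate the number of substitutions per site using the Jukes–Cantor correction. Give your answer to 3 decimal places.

0.125

d = −(3/4) ln(1 − 4p/3) = −0.75 ln(1 − 0.153333) = −0.75 ln(0.846667)
  = −0.75 × (-0.166448) = 0.124836 substitutions/site.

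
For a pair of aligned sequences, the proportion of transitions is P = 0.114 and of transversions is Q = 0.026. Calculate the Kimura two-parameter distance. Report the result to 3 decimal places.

Under the Kimura two-parameter model, d = −½ ln(1 − 2P − Q) − ¼ ln(1 − 2Q).
1 − 2P − Q = 0.746, giving −½ ln(0.746) = 0.146515.
1 − 2Q = 0.948, giving −¼ ln(0.948) = 0.013350.
d = 0.146515 + 0.013350 = 0.159865.

0.160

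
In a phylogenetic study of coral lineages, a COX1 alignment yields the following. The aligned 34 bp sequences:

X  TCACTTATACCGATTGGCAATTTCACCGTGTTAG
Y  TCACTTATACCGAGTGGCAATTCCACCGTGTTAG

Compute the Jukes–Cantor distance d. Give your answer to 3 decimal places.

0.061

The sequences differ at 2 of 34 sites (14, 23), so p = 2/34 ≈ 0.058824.
d = −(3/4) ln(1 − 4p/3) = −0.75 ln(1 − 0.078432) = −0.75 ln(0.921568)
  = −0.75 × (-0.081679) = 0.061259 substitutions/site.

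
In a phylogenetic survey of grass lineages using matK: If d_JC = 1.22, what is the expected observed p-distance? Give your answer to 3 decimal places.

p = (3/4)(1 − e^(−4d/3)) = 0.75 × (1 − e^(-1.626667)) = 0.75 × (1 − 0.196584) = 0.602562.

0.603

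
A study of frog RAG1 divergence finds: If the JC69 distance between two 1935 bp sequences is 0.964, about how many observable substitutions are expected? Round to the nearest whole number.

1050

Invert JC69: p = (3/4)(1 − e^(−4d/3)) = 0.75 × (1 − e^(-1.285333)) = 0.75 × (1 − 0.276558) = 0.542582.
Expected differing sites = pL ≈ 0.542582 × 1935 = 1049.89617 ≈ 1050.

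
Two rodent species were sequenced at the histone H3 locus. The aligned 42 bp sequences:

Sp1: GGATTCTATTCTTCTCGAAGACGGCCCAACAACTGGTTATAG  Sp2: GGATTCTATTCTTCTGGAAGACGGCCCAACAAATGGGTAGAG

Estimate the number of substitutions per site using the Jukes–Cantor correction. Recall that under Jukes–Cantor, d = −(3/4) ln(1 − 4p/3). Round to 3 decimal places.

The sequences differ at 4 of 42 sites (16, 33, 37, 40), so p = 4/42 ≈ 0.095238.
d = −(3/4) ln(1 − 4p/3) = −0.75 ln(1 − 0.126984) = −0.75 ln(0.873016)
  = −0.75 × (-0.135801) = 0.101851 substitutions/site.

0.102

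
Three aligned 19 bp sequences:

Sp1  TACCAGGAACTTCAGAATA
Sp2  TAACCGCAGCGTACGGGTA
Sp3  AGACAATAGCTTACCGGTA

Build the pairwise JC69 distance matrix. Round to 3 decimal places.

d(Sp1,Sp2) = 0.749, d(Sp1,Sp3) = 1.109, d(Sp2,Sp3) = 0.507

Sp1–Sp2: 9/19 sites differ → p ≈ 0.473684, d = −0.75 ln(1 − 0.631579) = 0.748897 ≈ 0.749.
Sp1–Sp3: 11/19 sites differ → p ≈ 0.578947, d = −0.75 ln(1 − 0.771929) = 1.108574 ≈ 1.109.
Sp2–Sp3: 7/19 sites differ → p ≈ 0.368421, d = −0.75 ln(1 − 0.491228) = 0.506816 ≈ 0.507.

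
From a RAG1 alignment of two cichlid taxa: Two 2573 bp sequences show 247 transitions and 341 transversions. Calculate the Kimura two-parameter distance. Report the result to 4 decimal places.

P = 247/2573 ≈ 0.095997 and Q = 341/2573 ≈ 0.13253.
Under the Kimura two-parameter model, d = −½ ln(1 − 2P − Q) − ¼ ln(1 − 2Q).
1 − 2P − Q = 0.675476, giving −½ ln(0.675476) = 0.196169.
1 − 2Q = 0.73494, giving −¼ ln(0.73494) = 0.076992.
d = 0.196169 + 0.076992 = 0.273161.

0.2732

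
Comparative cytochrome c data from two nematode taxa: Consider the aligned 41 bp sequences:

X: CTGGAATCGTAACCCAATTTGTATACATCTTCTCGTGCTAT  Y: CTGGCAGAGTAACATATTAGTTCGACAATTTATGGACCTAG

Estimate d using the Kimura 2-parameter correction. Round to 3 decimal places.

Of 41 sites, 2 differences are transitions and 16 are transversions, so P = 2/41 ≈ 0.04878 and Q = 16/41 ≈ 0.390244.
Under the Kimura two-parameter model, d = −½ ln(1 − 2P − Q) − ¼ ln(1 − 2Q).
1 − 2P − Q = 0.512196, giving −½ ln(0.512196) = 0.334524.
1 − 2Q = 0.219512, giving −¼ ln(0.219512) = 0.379087.
d = 0.334524 + 0.379087 = 0.713611.

0.714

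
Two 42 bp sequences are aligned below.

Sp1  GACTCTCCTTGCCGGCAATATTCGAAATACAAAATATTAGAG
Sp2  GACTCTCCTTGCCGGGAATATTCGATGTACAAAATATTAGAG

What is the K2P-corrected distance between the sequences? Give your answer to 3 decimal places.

Of 42 sites, 1 differences are transitions and 2 are transversions, so P = 1/42 ≈ 0.02381 and Q = 2/42 ≈ 0.047619.
Under the Kimura two-parameter model, d = −½ ln(1 − 2P − Q) − ¼ ln(1 − 2Q).
1 − 2P − Q = 0.904761, giving −½ ln(0.904761) = 0.050042.
1 − 2Q = 0.904762, giving −¼ ln(0.904762) = 0.025021.
d = 0.050042 + 0.025021 = 0.075063.

0.075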